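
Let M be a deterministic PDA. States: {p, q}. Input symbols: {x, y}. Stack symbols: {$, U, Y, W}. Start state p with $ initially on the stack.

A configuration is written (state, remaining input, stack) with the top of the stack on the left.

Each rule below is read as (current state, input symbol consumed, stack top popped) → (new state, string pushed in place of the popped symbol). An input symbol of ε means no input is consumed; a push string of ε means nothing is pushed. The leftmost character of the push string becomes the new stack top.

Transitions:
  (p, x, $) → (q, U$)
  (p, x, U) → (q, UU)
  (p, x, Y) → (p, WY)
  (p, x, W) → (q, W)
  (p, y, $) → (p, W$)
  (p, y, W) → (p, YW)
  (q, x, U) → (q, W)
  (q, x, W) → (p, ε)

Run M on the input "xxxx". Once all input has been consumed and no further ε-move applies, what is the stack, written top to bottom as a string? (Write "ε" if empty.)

U$

(p, xxxx, $)
  read x, top $: go to q, push U$ → (q, xxx, U$)
  read x, top U: go to q, push W → (q, xx, W$)
  read x, top W: go to p, push ε → (p, x, $)
  read x, top $: go to q, push U$ → (q, ε, U$)
All input consumed in state q with stack U$.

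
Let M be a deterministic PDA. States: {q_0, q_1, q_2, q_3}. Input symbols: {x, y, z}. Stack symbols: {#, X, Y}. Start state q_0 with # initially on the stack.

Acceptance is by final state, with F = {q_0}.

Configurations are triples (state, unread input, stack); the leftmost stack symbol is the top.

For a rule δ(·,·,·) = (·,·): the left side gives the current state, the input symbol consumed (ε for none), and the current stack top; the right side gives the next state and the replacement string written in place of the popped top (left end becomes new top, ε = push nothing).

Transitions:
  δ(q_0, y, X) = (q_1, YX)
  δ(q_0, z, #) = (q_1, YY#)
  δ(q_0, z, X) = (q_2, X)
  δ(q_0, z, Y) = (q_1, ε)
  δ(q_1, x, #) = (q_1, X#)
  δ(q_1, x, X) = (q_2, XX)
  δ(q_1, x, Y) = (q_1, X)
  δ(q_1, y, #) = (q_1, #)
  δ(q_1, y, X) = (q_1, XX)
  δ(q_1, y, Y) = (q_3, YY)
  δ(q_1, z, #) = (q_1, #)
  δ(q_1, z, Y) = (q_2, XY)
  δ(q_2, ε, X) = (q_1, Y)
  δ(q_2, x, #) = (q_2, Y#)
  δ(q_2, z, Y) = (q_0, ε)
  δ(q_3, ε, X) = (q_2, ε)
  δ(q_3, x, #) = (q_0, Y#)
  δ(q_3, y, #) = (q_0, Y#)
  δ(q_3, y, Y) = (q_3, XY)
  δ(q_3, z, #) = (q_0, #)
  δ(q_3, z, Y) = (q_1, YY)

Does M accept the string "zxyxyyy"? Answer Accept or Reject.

Reject

(q_0, zxyxyyy, #)
  read z, top #: go to q_1, push YY# → (q_1, xyxyyy, YY#)
  read x, top Y: go to q_1, push X → (q_1, yxyyy, XY#)
  read y, top X: go to q_1, push XX → (q_1, xyyy, XXY#)
  read x, top X: go to q_2, push XX → (q_2, yyy, XXXY#)
  ε-move, top X: go to q_1, push Y → (q_1, yyy, YXXY#)
  read y, top Y: go to q_3, push YY → (q_3, yy, YYXXY#)
  read y, top Y: go to q_3, push XY → (q_3, y, XYYXXY#)
  ε-move, top X: go to q_2, push ε → (q_2, y, YYXXY#)
No transition applies at (q_2, y, YYXXY#); input not fully consumed.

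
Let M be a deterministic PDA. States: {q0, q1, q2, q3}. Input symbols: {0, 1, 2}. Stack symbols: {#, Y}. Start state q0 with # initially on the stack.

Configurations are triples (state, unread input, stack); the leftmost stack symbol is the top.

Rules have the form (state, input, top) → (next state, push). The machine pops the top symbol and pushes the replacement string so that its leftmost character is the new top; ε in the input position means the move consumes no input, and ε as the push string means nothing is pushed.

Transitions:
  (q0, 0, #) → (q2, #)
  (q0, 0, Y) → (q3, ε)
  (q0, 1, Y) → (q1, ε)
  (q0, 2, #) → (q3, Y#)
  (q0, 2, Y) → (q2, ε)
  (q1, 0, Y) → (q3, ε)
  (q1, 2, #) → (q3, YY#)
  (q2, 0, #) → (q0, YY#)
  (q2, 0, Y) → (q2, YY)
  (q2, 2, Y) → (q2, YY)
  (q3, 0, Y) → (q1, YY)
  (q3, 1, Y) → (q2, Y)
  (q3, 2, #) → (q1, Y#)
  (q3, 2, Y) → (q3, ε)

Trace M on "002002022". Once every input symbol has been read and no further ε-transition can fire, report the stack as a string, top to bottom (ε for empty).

YYYYYYY#

(q0, 002002022, #)
  read 0, top #: go to q2, push # → (q2, 02002022, #)
  read 0, top #: go to q0, push YY# → (q0, 2002022, YY#)
  read 2, top Y: go to q2, push ε → (q2, 002022, Y#)
  read 0, top Y: go to q2, push YY → (q2, 02022, YY#)
  read 0, top Y: go to q2, push YY → (q2, 2022, YYY#)
  read 2, top Y: go to q2, push YY → (q2, 022, YYYY#)
  read 0, top Y: go to q2, push YY → (q2, 22, YYYYY#)
  read 2, top Y: go to q2, push YY → (q2, 2, YYYYYY#)
  read 2, top Y: go to q2, push YY → (q2, ε, YYYYYYY#)
All input consumed in state q2 with stack YYYYYYY#.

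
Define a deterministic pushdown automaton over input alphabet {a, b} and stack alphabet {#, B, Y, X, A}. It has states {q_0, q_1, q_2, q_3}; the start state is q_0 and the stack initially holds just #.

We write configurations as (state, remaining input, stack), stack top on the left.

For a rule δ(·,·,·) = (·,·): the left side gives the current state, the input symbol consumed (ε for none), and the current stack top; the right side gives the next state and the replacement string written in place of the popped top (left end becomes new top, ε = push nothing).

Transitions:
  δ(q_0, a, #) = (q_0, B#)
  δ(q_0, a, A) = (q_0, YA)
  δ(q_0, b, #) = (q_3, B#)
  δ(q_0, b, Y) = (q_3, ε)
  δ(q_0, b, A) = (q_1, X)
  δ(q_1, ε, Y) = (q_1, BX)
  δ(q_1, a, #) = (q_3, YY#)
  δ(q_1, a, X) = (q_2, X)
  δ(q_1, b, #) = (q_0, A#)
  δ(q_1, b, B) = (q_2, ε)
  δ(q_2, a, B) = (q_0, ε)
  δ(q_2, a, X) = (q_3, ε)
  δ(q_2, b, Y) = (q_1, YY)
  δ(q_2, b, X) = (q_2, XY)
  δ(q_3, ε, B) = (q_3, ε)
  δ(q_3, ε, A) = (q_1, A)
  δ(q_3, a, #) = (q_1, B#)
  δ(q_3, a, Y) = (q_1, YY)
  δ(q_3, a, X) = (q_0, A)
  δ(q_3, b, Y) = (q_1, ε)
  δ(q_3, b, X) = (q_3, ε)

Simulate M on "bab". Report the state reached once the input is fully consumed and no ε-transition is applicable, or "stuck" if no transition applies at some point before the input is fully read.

(q_0, bab, #) ⊢ (q_3, ab, B#) ⊢ (q_3, ab, #) ⊢ (q_1, b, B#) ⊢ (q_2, ε, #)
All input consumed; M is in state q_2.

q_2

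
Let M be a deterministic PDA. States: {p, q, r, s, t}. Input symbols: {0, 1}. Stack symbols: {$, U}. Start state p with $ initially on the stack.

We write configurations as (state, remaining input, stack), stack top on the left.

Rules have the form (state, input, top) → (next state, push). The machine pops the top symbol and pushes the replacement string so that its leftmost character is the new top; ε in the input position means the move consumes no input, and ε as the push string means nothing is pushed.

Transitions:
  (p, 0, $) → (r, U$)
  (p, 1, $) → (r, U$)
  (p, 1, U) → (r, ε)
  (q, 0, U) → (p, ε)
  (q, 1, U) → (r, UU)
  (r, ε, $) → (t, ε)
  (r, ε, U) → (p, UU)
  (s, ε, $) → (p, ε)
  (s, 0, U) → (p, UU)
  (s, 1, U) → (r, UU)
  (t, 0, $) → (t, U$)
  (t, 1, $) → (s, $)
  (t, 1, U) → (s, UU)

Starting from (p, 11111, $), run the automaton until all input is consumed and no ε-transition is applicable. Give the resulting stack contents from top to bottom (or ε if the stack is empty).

UU$

(p, 11111, $)
  read 1, top $: go to r, push U$ → (r, 1111, U$)
  ε-move, top U: go to p, push UU → (p, 1111, UU$)
  read 1, top U: go to r, push ε → (r, 111, U$)
  ε-move, top U: go to p, push UU → (p, 111, UU$)
  read 1, top U: go to r, push ε → (r, 11, U$)
  ε-move, top U: go to p, push UU → (p, 11, UU$)
  read 1, top U: go to r, push ε → (r, 1, U$)
  ε-move, top U: go to p, push UU → (p, 1, UU$)
  read 1, top U: go to r, push ε → (r, ε, U$)
  ε-move, top U: go to p, push UU → (p, ε, UU$)
All input consumed in state p with stack UU$.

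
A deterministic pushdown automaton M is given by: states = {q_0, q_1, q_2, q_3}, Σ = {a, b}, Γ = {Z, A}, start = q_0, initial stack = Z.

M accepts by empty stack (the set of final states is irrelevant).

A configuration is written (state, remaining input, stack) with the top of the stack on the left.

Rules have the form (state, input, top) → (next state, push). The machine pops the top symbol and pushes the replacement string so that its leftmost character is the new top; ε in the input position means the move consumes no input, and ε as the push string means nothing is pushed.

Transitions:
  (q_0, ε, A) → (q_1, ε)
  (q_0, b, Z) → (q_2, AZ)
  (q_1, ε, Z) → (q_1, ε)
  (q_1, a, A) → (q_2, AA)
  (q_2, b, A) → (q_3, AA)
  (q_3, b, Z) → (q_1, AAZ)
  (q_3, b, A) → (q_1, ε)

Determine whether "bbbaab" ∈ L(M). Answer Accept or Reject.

Reject

(q_0, bbbaab, Z)
  read b, top Z: go to q_2, push AZ → (q_2, bbaab, AZ)
  read b, top A: go to q_3, push AA → (q_3, baab, AAZ)
  read b, top A: go to q_1, push ε → (q_1, aab, AZ)
  read a, top A: go to q_2, push AA → (q_2, ab, AAZ)
No transition applies at (q_2, ab, AAZ); input not fully consumed.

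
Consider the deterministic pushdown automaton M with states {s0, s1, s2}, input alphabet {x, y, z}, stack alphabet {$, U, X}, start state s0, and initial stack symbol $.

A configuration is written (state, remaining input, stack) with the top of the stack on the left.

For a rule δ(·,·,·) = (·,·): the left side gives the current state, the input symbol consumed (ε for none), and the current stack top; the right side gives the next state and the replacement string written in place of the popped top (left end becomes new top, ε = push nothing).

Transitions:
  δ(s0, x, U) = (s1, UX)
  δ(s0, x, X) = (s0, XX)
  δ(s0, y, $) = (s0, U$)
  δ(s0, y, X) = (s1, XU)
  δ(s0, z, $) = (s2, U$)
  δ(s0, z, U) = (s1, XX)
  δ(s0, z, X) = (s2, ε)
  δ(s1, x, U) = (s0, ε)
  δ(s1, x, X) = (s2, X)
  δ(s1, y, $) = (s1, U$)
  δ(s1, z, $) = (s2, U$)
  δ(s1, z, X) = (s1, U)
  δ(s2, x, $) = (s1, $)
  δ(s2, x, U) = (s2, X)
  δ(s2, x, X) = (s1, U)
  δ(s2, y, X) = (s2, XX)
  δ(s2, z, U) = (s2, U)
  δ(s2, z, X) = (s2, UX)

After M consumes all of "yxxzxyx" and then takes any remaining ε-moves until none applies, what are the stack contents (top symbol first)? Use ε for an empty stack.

(s0, yxxzxyx, $) ⊢ (s0, xxzxyx, U$) ⊢ (s1, xzxyx, UX$) ⊢ (s0, zxyx, X$) ⊢ (s2, xyx, $) ⊢ (s1, yx, $) ⊢ (s1, x, U$) ⊢ (s0, ε, $)
All input consumed in state s0 with stack $.

$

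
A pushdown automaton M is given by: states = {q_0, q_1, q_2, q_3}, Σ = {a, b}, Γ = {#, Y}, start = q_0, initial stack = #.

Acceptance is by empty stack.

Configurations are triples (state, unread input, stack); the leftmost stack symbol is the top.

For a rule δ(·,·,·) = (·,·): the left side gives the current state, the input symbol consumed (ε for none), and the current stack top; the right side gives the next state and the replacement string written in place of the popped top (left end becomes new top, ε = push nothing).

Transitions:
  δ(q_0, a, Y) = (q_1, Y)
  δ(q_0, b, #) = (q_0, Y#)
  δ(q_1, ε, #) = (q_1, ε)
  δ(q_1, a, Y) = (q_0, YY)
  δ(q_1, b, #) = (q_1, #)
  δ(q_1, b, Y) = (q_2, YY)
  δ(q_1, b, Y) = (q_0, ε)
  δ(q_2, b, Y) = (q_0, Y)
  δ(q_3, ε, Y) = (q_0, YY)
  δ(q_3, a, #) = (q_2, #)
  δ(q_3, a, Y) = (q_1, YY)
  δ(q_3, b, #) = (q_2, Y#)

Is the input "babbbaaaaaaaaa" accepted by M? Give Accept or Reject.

No computation consumes all input and empties the stack.

Reject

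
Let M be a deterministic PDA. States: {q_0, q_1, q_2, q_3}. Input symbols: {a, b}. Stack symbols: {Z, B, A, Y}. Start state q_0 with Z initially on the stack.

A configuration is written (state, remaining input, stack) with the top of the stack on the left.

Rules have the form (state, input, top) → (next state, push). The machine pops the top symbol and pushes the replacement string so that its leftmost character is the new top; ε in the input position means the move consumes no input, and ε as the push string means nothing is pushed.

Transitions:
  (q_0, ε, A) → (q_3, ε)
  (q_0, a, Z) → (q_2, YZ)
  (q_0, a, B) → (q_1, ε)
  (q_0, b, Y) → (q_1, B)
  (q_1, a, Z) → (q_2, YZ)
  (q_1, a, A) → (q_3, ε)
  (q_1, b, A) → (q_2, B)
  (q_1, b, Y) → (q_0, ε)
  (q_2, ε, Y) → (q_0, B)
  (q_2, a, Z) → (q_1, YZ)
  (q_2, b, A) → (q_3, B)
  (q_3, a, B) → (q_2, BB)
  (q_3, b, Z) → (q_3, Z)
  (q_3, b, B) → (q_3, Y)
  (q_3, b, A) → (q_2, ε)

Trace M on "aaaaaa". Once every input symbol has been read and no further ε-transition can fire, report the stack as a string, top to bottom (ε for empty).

Z

(q_0, aaaaaa, Z)
  read a, top Z: go to q_2, push YZ → (q_2, aaaaa, YZ)
  ε-move, top Y: go to q_0, push B → (q_0, aaaaa, BZ)
  read a, top B: go to q_1, push ε → (q_1, aaaa, Z)
  read a, top Z: go to q_2, push YZ → (q_2, aaa, YZ)
  ε-move, top Y: go to q_0, push B → (q_0, aaa, BZ)
  read a, top B: go to q_1, push ε → (q_1, aa, Z)
  read a, top Z: go to q_2, push YZ → (q_2, a, YZ)
  ε-move, top Y: go to q_0, push B → (q_0, a, BZ)
  read a, top B: go to q_1, push ε → (q_1, ε, Z)
All input consumed in state q_1 with stack Z.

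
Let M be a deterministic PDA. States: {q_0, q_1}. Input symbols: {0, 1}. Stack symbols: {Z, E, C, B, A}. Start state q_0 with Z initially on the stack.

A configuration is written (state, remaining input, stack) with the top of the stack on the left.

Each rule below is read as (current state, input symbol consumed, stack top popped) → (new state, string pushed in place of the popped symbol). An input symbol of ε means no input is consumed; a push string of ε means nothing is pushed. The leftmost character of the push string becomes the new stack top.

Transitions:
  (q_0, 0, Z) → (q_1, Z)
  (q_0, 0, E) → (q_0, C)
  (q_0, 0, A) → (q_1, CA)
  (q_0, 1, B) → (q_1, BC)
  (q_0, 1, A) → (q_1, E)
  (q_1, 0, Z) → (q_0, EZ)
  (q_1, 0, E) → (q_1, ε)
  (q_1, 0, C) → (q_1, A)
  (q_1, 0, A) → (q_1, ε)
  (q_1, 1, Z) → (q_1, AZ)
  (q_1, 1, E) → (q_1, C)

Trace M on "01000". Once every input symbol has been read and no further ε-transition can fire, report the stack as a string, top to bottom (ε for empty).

(q_0, 01000, Z) ⊢ (q_1, 1000, Z) ⊢ (q_1, 000, AZ) ⊢ (q_1, 00, Z) ⊢ (q_0, 0, EZ) ⊢ (q_0, ε, CZ)
All input consumed in state q_0 with stack CZ.

CZ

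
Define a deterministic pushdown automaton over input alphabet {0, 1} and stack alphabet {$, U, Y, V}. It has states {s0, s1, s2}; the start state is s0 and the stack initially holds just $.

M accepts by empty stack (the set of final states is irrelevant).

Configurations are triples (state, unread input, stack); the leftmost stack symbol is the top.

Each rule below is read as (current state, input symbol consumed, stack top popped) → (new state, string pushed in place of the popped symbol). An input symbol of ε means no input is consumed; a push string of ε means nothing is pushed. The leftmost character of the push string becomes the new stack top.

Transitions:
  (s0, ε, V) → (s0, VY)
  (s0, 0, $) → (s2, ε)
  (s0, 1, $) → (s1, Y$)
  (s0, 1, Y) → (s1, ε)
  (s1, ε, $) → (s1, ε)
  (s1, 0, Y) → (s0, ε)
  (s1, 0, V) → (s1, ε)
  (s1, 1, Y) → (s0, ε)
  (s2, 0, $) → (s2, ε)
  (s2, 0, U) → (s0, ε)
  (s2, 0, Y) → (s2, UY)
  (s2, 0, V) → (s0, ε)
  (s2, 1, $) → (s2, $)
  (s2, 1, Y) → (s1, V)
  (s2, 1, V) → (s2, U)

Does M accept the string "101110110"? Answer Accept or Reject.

Accept

(s0, 101110110, $) ⊢ (s1, 01110110, Y$) ⊢ (s0, 1110110, $) ⊢ (s1, 110110, Y$) ⊢ (s0, 10110, $) ⊢ (s1, 0110, Y$) ⊢ (s0, 110, $) ⊢ (s1, 10, Y$) ⊢ (s0, 0, $) ⊢ (s2, ε, ε)
All input consumed and the stack is empty.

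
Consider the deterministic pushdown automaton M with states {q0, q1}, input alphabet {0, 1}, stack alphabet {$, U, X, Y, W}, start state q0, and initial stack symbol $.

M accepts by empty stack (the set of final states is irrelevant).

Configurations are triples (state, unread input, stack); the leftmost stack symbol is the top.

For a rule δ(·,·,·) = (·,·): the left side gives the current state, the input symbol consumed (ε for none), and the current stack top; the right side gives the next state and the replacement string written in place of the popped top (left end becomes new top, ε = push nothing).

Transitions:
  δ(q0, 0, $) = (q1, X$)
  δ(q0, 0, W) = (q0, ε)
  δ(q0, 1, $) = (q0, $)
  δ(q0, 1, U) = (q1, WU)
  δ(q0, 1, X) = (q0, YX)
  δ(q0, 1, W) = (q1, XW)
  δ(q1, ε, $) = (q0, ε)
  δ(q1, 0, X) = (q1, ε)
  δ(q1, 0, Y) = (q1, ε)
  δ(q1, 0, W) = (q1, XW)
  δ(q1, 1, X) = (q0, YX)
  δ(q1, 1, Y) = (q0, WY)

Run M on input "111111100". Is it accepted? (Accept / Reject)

(q0, 111111100, $)
  read 1, top $: go to q0, push $ → (q0, 11111100, $)
  read 1, top $: go to q0, push $ → (q0, 1111100, $)
  read 1, top $: go to q0, push $ → (q0, 111100, $)
  read 1, top $: go to q0, push $ → (q0, 11100, $)
  read 1, top $: go to q0, push $ → (q0, 1100, $)
  read 1, top $: go to q0, push $ → (q0, 100, $)
  read 1, top $: go to q0, push $ → (q0, 00, $)
  read 0, top $: go to q1, push X$ → (q1, 0, X$)
  read 0, top X: go to q1, push ε → (q1, ε, $)
  ε-move, top $: go to q0, push ε → (q0, ε, ε)
All input consumed and the stack is empty.

Accept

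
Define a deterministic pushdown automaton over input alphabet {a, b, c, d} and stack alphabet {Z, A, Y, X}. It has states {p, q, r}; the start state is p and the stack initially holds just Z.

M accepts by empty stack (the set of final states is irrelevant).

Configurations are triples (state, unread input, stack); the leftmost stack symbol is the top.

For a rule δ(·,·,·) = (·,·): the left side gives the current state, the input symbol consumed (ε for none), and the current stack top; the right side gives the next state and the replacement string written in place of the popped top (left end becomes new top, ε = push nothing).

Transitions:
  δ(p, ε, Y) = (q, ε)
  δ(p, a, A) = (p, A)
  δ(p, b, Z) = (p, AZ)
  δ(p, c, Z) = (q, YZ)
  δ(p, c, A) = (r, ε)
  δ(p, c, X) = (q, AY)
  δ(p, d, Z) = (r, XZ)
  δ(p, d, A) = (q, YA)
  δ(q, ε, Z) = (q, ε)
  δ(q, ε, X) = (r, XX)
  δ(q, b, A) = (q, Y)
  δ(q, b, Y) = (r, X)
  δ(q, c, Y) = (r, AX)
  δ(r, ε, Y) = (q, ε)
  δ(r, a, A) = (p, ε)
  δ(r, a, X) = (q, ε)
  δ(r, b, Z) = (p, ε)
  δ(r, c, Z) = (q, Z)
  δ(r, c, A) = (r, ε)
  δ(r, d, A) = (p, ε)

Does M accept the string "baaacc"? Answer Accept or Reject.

Accept

(p, baaacc, Z)
  read b, top Z: go to p, push AZ → (p, aaacc, AZ)
  read a, top A: go to p, push A → (p, aacc, AZ)
  read a, top A: go to p, push A → (p, acc, AZ)
  read a, top A: go to p, push A → (p, cc, AZ)
  read c, top A: go to r, push ε → (r, c, Z)
  read c, top Z: go to q, push Z → (q, ε, Z)
  ε-move, top Z: go to q, push ε → (q, ε, ε)
All input consumed and the stack is empty.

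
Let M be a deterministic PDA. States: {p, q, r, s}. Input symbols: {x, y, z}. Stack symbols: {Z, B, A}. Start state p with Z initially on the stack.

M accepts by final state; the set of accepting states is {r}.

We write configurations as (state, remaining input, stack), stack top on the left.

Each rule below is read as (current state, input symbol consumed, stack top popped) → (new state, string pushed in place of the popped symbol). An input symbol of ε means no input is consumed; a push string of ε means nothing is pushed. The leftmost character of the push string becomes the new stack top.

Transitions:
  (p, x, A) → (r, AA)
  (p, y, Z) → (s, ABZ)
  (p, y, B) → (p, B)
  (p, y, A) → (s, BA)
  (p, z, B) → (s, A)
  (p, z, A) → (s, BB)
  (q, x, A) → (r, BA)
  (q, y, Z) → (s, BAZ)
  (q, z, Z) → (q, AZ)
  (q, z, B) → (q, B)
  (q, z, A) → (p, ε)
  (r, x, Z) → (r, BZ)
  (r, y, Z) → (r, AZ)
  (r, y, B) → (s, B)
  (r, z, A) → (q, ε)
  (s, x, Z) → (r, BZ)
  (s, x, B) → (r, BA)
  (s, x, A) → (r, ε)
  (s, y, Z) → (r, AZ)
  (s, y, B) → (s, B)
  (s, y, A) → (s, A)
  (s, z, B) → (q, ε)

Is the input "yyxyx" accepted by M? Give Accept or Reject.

(p, yyxyx, Z) ⊢ (s, yxyx, ABZ) ⊢ (s, xyx, ABZ) ⊢ (r, yx, BZ) ⊢ (s, x, BZ) ⊢ (r, ε, BAZ)
All input consumed; state r ∈ F.

Accept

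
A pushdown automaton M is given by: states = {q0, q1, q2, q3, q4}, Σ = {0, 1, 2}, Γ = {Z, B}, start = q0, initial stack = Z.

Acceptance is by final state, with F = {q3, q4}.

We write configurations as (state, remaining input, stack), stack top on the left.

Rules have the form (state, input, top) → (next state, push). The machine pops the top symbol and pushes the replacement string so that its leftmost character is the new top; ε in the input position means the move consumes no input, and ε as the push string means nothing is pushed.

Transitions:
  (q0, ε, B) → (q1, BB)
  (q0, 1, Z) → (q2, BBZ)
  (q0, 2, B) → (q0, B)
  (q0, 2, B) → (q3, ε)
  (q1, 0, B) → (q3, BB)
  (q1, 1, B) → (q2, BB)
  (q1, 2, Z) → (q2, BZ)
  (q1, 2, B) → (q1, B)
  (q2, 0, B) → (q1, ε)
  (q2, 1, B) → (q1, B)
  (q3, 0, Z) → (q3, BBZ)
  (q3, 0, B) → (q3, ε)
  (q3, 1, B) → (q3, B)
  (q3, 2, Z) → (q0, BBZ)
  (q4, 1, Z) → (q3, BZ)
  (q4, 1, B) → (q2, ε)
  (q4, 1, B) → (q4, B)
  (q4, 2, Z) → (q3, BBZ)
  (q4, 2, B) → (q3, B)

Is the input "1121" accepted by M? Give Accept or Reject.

Reject

No computation consumes all input and reaches a final state.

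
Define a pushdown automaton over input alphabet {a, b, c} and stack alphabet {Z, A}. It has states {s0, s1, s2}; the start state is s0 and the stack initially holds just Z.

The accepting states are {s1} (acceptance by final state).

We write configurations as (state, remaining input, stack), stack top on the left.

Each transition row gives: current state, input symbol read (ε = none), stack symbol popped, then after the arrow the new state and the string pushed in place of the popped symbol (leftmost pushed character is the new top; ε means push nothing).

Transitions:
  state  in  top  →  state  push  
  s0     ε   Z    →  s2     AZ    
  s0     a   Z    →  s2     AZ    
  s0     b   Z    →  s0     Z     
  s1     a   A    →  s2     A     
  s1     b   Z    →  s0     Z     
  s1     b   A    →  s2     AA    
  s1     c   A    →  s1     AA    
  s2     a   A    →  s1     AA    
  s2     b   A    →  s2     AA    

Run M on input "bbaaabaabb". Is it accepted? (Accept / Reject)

No computation consumes all input and reaches a final state.

Reject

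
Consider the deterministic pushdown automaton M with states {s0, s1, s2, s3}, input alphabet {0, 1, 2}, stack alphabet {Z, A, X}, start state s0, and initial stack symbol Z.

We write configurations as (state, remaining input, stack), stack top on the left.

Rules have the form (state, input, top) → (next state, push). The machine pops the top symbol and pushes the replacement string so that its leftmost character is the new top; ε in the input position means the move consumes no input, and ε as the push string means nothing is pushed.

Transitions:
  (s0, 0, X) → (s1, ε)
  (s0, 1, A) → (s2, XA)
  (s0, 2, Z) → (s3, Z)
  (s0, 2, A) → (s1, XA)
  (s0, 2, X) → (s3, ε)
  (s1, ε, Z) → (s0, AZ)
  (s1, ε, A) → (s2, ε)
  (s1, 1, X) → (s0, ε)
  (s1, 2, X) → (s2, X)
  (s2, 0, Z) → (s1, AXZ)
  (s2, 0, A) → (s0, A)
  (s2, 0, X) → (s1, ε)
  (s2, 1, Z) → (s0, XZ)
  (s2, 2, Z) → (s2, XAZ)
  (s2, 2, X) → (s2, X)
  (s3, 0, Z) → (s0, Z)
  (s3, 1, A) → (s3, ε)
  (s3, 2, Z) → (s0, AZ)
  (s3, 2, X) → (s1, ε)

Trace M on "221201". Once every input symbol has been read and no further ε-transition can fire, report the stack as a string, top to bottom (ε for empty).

XZ

(s0, 221201, Z)
  read 2, top Z: go to s3, push Z → (s3, 21201, Z)
  read 2, top Z: go to s0, push AZ → (s0, 1201, AZ)
  read 1, top A: go to s2, push XA → (s2, 201, XAZ)
  read 2, top X: go to s2, push X → (s2, 01, XAZ)
  read 0, top X: go to s1, push ε → (s1, 1, AZ)
  ε-move, top A: go to s2, push ε → (s2, 1, Z)
  read 1, top Z: go to s0, push XZ → (s0, ε, XZ)
All input consumed in state s0 with stack XZ.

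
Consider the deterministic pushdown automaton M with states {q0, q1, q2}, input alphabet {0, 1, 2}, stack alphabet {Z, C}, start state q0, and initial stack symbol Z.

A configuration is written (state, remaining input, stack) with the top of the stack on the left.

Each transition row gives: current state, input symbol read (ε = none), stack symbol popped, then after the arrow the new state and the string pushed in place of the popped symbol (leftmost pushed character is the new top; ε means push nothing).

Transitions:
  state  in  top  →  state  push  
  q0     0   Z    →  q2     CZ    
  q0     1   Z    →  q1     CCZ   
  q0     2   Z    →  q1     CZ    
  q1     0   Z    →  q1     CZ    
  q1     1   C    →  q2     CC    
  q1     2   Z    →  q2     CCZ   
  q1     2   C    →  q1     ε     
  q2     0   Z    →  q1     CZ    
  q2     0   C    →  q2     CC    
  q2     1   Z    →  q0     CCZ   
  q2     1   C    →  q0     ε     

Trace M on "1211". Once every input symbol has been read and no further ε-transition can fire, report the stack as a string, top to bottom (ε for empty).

CZ

(q0, 1211, Z)
  read 1, top Z: go to q1, push CCZ → (q1, 211, CCZ)
  read 2, top C: go to q1, push ε → (q1, 11, CZ)
  read 1, top C: go to q2, push CC → (q2, 1, CCZ)
  read 1, top C: go to q0, push ε → (q0, ε, CZ)
All input consumed in state q0 with stack CZ.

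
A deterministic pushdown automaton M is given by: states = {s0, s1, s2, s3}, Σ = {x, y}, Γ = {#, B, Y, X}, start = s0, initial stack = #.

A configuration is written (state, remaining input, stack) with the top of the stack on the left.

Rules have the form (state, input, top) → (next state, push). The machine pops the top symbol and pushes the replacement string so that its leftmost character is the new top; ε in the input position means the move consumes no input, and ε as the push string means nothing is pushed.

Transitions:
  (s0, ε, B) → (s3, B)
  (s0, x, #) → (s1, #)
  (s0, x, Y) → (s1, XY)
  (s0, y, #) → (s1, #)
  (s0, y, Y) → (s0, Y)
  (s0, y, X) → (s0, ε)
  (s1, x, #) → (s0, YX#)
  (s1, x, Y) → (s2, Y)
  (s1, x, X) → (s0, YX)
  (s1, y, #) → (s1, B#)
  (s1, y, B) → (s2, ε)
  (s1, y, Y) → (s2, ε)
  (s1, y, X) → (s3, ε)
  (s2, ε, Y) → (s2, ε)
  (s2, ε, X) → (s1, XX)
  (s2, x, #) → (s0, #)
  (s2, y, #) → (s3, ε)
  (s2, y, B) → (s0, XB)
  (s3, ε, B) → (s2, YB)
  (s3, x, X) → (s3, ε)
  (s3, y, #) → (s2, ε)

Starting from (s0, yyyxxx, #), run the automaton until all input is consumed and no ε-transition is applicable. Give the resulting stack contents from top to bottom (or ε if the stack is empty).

YX#

(s0, yyyxxx, #)
  read y, top #: go to s1, push # → (s1, yyxxx, #)
  read y, top #: go to s1, push B# → (s1, yxxx, B#)
  read y, top B: go to s2, push ε → (s2, xxx, #)
  read x, top #: go to s0, push # → (s0, xx, #)
  read x, top #: go to s1, push # → (s1, x, #)
  read x, top #: go to s0, push YX# → (s0, ε, YX#)
All input consumed in state s0 with stack YX#.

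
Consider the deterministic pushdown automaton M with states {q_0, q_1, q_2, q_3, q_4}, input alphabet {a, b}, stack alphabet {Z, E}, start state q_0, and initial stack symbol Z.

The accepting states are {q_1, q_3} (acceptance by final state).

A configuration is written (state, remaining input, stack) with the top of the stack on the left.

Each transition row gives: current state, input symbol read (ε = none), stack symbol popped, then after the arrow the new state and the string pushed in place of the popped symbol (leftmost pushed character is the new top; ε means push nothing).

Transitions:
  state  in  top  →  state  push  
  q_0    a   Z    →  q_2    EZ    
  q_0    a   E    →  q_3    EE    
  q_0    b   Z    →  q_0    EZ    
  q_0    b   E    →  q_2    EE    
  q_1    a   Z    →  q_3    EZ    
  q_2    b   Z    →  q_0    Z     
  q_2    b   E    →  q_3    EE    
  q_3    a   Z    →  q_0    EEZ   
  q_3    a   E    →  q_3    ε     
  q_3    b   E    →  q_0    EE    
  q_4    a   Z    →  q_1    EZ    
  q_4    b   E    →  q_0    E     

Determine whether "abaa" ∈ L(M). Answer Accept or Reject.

Accept

(q_0, abaa, Z) ⊢ (q_2, baa, EZ) ⊢ (q_3, aa, EEZ) ⊢ (q_3, a, EZ) ⊢ (q_3, ε, Z)
All input consumed; state q_3 ∈ F.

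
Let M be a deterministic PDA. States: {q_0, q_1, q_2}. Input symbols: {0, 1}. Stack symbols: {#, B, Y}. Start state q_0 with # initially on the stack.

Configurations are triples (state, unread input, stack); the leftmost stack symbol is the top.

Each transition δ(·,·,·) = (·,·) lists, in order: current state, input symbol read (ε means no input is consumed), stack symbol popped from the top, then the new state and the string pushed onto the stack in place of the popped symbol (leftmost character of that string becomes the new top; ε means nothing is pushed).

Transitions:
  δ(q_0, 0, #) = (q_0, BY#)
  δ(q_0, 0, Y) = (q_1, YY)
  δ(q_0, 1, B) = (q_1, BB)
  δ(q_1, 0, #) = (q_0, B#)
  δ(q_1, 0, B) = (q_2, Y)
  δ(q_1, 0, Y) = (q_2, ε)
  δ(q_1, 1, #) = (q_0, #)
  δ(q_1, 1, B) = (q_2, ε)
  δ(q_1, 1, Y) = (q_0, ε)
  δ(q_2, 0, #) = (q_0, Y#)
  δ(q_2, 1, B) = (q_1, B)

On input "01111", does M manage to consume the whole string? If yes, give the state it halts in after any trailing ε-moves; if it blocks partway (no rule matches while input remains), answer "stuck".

(q_0, 01111, #) ⊢ (q_0, 1111, BY#) ⊢ (q_1, 111, BBY#) ⊢ (q_2, 11, BY#) ⊢ (q_1, 1, BY#) ⊢ (q_2, ε, Y#)
All input consumed; M is in state q_2.

q_2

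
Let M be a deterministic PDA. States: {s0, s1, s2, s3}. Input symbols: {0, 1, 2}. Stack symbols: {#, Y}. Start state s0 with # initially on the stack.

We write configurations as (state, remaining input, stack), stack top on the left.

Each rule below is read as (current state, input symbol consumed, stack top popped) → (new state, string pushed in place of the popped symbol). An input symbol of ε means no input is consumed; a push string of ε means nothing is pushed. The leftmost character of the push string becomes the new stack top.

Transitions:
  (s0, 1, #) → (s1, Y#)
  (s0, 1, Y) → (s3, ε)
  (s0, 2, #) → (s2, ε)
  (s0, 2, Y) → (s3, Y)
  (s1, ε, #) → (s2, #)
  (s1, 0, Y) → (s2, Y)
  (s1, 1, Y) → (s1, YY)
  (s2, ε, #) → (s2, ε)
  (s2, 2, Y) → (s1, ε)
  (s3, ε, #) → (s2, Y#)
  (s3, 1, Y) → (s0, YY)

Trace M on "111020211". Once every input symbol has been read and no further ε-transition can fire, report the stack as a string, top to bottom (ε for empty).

YYY#

(s0, 111020211, #) ⊢ (s1, 11020211, Y#) ⊢ (s1, 1020211, YY#) ⊢ (s1, 020211, YYY#) ⊢ (s2, 20211, YYY#) ⊢ (s1, 0211, YY#) ⊢ (s2, 211, YY#) ⊢ (s1, 11, Y#) ⊢ (s1, 1, YY#) ⊢ (s1, ε, YYY#)
All input consumed in state s1 with stack YYY#.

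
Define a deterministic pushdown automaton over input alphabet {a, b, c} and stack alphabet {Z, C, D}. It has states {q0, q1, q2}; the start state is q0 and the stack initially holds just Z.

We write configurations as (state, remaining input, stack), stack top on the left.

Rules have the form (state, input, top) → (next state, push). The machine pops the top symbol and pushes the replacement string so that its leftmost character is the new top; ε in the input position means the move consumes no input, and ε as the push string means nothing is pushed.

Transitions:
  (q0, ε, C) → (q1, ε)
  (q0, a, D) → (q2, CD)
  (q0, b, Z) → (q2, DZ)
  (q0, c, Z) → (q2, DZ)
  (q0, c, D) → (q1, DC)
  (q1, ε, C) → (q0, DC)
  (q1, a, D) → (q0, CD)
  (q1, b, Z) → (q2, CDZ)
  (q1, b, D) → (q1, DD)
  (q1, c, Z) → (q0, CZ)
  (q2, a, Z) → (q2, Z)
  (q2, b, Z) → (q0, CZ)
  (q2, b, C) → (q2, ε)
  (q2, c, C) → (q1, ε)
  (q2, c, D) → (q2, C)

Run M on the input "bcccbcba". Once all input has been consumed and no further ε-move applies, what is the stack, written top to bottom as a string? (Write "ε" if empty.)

(q0, bcccbcba, Z)
  read b, top Z: go to q2, push DZ → (q2, cccbcba, DZ)
  read c, top D: go to q2, push C → (q2, ccbcba, CZ)
  read c, top C: go to q1, push ε → (q1, cbcba, Z)
  read c, top Z: go to q0, push CZ → (q0, bcba, CZ)
  ε-move, top C: go to q1, push ε → (q1, bcba, Z)
  read b, top Z: go to q2, push CDZ → (q2, cba, CDZ)
  read c, top C: go to q1, push ε → (q1, ba, DZ)
  read b, top D: go to q1, push DD → (q1, a, DDZ)
  read a, top D: go to q0, push CD → (q0, ε, CDDZ)
  ε-move, top C: go to q1, push ε → (q1, ε, DDZ)
All input consumed in state q1 with stack DDZ.

DDZ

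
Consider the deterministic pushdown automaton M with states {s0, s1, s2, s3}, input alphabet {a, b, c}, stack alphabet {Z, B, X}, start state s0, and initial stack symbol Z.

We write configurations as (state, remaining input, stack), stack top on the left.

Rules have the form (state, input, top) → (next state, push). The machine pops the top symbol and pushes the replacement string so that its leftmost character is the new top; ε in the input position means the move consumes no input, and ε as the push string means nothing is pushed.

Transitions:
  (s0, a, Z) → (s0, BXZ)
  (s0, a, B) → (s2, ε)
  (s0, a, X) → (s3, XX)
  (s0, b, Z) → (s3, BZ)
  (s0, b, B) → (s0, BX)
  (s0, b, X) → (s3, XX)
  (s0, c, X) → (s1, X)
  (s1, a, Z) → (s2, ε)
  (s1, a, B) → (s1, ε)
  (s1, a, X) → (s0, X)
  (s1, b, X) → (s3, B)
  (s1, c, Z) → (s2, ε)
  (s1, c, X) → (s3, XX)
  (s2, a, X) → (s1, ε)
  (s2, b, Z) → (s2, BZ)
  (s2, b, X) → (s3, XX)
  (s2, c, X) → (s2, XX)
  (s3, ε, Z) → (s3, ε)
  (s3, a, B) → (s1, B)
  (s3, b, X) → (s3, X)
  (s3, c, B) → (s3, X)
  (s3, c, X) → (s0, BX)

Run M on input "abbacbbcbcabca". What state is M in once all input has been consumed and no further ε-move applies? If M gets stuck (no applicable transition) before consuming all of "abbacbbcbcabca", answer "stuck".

(s0, abbacbbcbcabca, Z)
  read a, top Z: go to s0, push BXZ → (s0, bbacbbcbcabca, BXZ)
  read b, top B: go to s0, push BX → (s0, bacbbcbcabca, BXXZ)
  read b, top B: go to s0, push BX → (s0, acbbcbcabca, BXXXZ)
  read a, top B: go to s2, push ε → (s2, cbbcbcabca, XXXZ)
  read c, top X: go to s2, push XX → (s2, bbcbcabca, XXXXZ)
  read b, top X: go to s3, push XX → (s3, bcbcabca, XXXXXZ)
  read b, top X: go to s3, push X → (s3, cbcabca, XXXXXZ)
  read c, top X: go to s0, push BX → (s0, bcabca, BXXXXXZ)
  read b, top B: go to s0, push BX → (s0, cabca, BXXXXXXZ)
No transition for (s0, c, top B); M blocks with input cabca remaining.

stuck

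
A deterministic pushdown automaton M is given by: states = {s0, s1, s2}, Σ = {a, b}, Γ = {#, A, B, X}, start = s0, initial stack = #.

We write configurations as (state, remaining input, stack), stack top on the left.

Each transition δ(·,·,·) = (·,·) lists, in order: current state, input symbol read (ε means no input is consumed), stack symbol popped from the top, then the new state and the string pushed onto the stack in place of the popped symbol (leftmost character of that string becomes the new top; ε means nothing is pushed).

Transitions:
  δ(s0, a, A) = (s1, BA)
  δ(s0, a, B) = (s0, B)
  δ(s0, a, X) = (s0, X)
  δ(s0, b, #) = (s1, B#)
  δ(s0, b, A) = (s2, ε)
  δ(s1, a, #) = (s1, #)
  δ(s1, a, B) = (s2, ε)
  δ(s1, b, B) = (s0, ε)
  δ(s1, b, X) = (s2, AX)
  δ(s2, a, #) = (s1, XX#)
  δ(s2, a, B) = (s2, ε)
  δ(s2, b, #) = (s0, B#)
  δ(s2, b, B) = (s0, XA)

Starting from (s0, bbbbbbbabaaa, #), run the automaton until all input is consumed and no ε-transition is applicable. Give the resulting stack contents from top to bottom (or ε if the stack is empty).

B#

(s0, bbbbbbbabaaa, #) ⊢ (s1, bbbbbbabaaa, B#) ⊢ (s0, bbbbbabaaa, #) ⊢ (s1, bbbbabaaa, B#) ⊢ (s0, bbbabaaa, #) ⊢ (s1, bbabaaa, B#) ⊢ (s0, babaaa, #) ⊢ (s1, abaaa, B#) ⊢ (s2, baaa, #) ⊢ (s0, aaa, B#) ⊢ (s0, aa, B#) ⊢ (s0, a, B#) ⊢ (s0, ε, B#)
All input consumed in state s0 with stack B#.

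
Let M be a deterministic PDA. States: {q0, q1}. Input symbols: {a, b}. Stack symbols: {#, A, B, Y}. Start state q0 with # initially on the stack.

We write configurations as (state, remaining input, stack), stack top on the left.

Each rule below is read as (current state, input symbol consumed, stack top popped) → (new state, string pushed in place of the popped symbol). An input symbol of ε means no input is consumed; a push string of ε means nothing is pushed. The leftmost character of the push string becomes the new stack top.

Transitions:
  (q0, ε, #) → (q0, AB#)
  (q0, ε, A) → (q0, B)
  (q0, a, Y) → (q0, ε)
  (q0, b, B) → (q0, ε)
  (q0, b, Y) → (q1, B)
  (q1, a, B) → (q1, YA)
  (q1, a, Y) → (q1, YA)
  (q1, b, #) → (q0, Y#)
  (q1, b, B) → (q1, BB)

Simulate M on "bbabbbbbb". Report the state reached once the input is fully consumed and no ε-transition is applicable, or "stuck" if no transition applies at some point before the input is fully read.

(q0, bbabbbbbb, #) ⊢ (q0, bbabbbbbb, AB#) ⊢ (q0, bbabbbbbb, BB#) ⊢ (q0, babbbbbb, B#) ⊢ (q0, abbbbbb, #) ⊢ (q0, abbbbbb, AB#) ⊢ (q0, abbbbbb, BB#)
No transition for (q0, a, top B); M blocks with input abbbbbb remaining.

stuck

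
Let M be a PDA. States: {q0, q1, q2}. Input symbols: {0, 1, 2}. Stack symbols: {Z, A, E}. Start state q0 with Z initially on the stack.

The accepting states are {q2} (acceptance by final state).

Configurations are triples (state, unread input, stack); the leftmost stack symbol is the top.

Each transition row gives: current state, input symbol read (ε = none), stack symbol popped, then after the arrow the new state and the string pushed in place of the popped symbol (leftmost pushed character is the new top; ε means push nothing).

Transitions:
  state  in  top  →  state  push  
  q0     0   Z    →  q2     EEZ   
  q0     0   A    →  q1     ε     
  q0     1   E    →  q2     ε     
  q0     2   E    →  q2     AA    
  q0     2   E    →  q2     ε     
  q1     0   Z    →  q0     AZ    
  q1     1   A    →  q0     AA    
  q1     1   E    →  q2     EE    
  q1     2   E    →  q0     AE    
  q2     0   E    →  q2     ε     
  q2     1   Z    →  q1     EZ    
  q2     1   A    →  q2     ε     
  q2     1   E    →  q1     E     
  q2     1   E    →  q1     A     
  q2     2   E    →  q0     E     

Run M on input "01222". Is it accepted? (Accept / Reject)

Reject

No computation consumes all input and reaches a final state.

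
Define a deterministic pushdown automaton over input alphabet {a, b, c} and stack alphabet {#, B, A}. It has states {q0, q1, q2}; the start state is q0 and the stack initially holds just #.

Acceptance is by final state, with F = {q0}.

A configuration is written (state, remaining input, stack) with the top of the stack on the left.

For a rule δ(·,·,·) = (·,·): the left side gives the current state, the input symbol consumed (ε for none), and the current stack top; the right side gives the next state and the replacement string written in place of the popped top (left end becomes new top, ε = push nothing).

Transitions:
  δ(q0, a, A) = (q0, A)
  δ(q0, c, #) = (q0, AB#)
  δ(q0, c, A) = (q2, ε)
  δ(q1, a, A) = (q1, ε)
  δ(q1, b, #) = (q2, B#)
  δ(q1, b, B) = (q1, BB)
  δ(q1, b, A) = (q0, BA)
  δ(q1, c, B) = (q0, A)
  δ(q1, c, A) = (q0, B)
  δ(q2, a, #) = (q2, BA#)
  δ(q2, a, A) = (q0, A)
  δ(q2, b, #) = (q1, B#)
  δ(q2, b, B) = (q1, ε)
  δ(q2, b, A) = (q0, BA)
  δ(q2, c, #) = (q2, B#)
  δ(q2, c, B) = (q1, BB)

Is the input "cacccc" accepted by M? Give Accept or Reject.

Reject

(q0, cacccc, #) ⊢ (q0, acccc, AB#) ⊢ (q0, cccc, AB#) ⊢ (q2, ccc, B#) ⊢ (q1, cc, BB#) ⊢ (q0, c, AB#) ⊢ (q2, ε, B#)
All input consumed; state q2 ∉ F and no further ε-move applies.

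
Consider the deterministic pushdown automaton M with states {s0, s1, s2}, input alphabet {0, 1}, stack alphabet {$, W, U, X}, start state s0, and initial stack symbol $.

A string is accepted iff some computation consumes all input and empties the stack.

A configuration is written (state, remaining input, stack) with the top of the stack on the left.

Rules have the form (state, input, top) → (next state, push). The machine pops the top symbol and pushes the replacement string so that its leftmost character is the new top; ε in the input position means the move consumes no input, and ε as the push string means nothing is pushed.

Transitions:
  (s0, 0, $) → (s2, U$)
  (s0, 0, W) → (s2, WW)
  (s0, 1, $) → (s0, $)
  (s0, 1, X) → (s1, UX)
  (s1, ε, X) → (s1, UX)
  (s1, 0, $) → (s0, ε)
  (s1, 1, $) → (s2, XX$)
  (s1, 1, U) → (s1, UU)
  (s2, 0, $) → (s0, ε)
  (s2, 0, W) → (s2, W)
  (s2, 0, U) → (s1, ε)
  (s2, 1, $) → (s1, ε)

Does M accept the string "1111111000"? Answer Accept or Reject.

Accept

(s0, 1111111000, $)
  read 1, top $: go to s0, push $ → (s0, 111111000, $)
  read 1, top $: go to s0, push $ → (s0, 11111000, $)
  read 1, top $: go to s0, push $ → (s0, 1111000, $)
  read 1, top $: go to s0, push $ → (s0, 111000, $)
  read 1, top $: go to s0, push $ → (s0, 11000, $)
  read 1, top $: go to s0, push $ → (s0, 1000, $)
  read 1, top $: go to s0, push $ → (s0, 000, $)
  read 0, top $: go to s2, push U$ → (s2, 00, U$)
  read 0, top U: go to s1, push ε → (s1, 0, $)
  read 0, top $: go to s0, push ε → (s0, ε, ε)
All input consumed and the stack is empty.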